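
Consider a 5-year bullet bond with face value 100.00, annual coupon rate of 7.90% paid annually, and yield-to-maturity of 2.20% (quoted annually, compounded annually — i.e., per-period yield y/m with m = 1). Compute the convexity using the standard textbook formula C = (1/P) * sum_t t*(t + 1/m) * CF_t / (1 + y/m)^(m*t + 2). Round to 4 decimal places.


Coupon per period c = face * coupon_rate / m = 7.900000
Periods per year m = 1; per-period yield y/m = 0.022000
Number of cashflows N = 5
Cashflows (t years, CF_t, discount factor 1/(1+y/m)^(m*t), PV):
  t = 1.0000: CF_t = 7.900000, DF = 0.978474, PV = 7.729941
  t = 2.0000: CF_t = 7.900000, DF = 0.957411, PV = 7.563543
  t = 3.0000: CF_t = 7.900000, DF = 0.936801, PV = 7.400727
  t = 4.0000: CF_t = 7.900000, DF = 0.916635, PV = 7.241416
  t = 5.0000: CF_t = 107.900000, DF = 0.896903, PV = 96.775844
Price P = sum_t PV_t = 126.711472
Convexity numerator sum_t t*(t + 1/m) * CF_t / (1+y/m)^(m*t + 2):
  t = 1.0000: term = 14.801455
  t = 2.0000: term = 43.448497
  t = 3.0000: term = 85.026413
  t = 4.0000: term = 138.660165
  t = 5.0000: term = 2779.626406
Convexity = (1/P) * sum = 3061.562936 / 126.711472 = 24.161687

Answer: Convexity = 24.1617


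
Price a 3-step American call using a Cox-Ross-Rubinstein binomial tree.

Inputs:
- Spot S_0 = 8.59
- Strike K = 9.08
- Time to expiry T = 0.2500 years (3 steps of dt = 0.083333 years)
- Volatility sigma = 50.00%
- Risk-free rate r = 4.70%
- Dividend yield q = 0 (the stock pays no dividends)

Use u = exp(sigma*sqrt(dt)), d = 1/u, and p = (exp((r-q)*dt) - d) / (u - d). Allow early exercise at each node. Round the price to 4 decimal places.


Answer: Price = V(0,0) = 0.7463

Derivation:
dt = T/N = 0.083333
u = exp(sigma*sqrt(dt)) = 1.155274; d = 1/u = 0.865596
p = (exp((r-q)*dt) - d) / (u - d) = 0.477525
Discount per step: exp(-r*dt) = 0.996091
Stock lattice S(k, i) with i counting down-moves:
  k=0: S(0,0) = 8.5900
  k=1: S(1,0) = 9.9238; S(1,1) = 7.4355
  k=2: S(2,0) = 11.4647; S(2,1) = 8.5900; S(2,2) = 6.4361
  k=3: S(3,0) = 13.2449; S(3,1) = 9.9238; S(3,2) = 7.4355; S(3,3) = 5.5711
Terminal payoffs V(N, i) = max(S_T - K, 0):
  V(3,0) = 4.164885; V(3,1) = 0.843804; V(3,2) = 0.000000; V(3,3) = 0.000000
Backward induction: V(k, i) = exp(-r*dt) * [p * V(k+1, i) + (1-p) * V(k+1, i+1)]; then take max(V_cont, immediate exercise) for American.
  V(2,0) = exp(-r*dt) * [p*4.164885 + (1-p)*0.843804] = 2.420207; exercise = 2.384713; V(2,0) = max -> 2.420207
  V(2,1) = exp(-r*dt) * [p*0.843804 + (1-p)*0.000000] = 0.401363; exercise = 0.000000; V(2,1) = max -> 0.401363
  V(2,2) = exp(-r*dt) * [p*0.000000 + (1-p)*0.000000] = 0.000000; exercise = 0.000000; V(2,2) = max -> 0.000000
  V(1,0) = exp(-r*dt) * [p*2.420207 + (1-p)*0.401363] = 1.360074; exercise = 0.843804; V(1,0) = max -> 1.360074
  V(1,1) = exp(-r*dt) * [p*0.401363 + (1-p)*0.000000] = 0.190912; exercise = 0.000000; V(1,1) = max -> 0.190912
  V(0,0) = exp(-r*dt) * [p*1.360074 + (1-p)*0.190912] = 0.746288; exercise = 0.000000; V(0,0) = max -> 0.746288


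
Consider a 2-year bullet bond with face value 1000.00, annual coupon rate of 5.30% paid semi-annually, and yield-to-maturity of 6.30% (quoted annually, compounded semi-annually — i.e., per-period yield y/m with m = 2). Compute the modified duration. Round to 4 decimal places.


Answer: Modified duration = 1.8643

Derivation:
Coupon per period c = face * coupon_rate / m = 26.500000
Periods per year m = 2; per-period yield y/m = 0.031500
Number of cashflows N = 4
Cashflows (t years, CF_t, discount factor 1/(1+y/m)^(m*t), PV):
  t = 0.5000: CF_t = 26.500000, DF = 0.969462, PV = 25.690742
  t = 1.0000: CF_t = 26.500000, DF = 0.939856, PV = 24.906196
  t = 1.5000: CF_t = 26.500000, DF = 0.911155, PV = 24.145610
  t = 2.0000: CF_t = 1026.500000, DF = 0.883330, PV = 906.738434
Price P = sum_t PV_t = 981.480982
First compute Macaulay numerator sum_t t * PV_t:
  t * PV_t at t = 0.5000: 12.845371
  t * PV_t at t = 1.0000: 24.906196
  t * PV_t at t = 1.5000: 36.218415
  t * PV_t at t = 2.0000: 1813.476867
Macaulay duration D = 1887.446849 / 981.480982 = 1.923060
Modified duration = D / (1 + y/m) = 1.923060 / (1 + 0.031500) = 1.864334


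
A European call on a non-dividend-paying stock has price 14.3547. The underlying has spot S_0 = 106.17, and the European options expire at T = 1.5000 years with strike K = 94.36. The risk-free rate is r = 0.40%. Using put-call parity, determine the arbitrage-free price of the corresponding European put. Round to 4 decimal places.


Answer: Put price = 1.9802

Derivation:
Put-call parity: C - P = S_0 * exp(-qT) - K * exp(-rT).
S_0 * exp(-qT) = 106.1700 * 1.00000000 = 106.17000000
K * exp(-rT) = 94.3600 * 0.99401796 = 93.79553509
P = C - S*exp(-qT) + K*exp(-rT)
P = 14.3547 - 106.17000000 + 93.79553509 = 1.9802


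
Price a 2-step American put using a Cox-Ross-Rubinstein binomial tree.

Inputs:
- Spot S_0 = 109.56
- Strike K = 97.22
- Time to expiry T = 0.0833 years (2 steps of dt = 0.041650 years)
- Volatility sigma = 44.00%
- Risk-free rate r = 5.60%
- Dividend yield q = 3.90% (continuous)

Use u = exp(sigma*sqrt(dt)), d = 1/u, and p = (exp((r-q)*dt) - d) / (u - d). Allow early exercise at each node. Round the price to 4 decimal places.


dt = T/N = 0.041650
u = exp(sigma*sqrt(dt)) = 1.093952; d = 1/u = 0.914117
p = (exp((r-q)*dt) - d) / (u - d) = 0.481505
Discount per step: exp(-r*dt) = 0.997670
Stock lattice S(k, i) with i counting down-moves:
  k=0: S(0,0) = 109.5600
  k=1: S(1,0) = 119.8534; S(1,1) = 100.1507
  k=2: S(2,0) = 131.1138; S(2,1) = 109.5600; S(2,2) = 91.5494
Terminal payoffs V(N, i) = max(K - S_T, 0):
  V(2,0) = 0.000000; V(2,1) = 0.000000; V(2,2) = 5.670572
Backward induction: V(k, i) = exp(-r*dt) * [p * V(k+1, i) + (1-p) * V(k+1, i+1)]; then take max(V_cont, immediate exercise) for American.
  V(1,0) = exp(-r*dt) * [p*0.000000 + (1-p)*0.000000] = 0.000000; exercise = 0.000000; V(1,0) = max -> 0.000000
  V(1,1) = exp(-r*dt) * [p*0.000000 + (1-p)*5.670572] = 2.933316; exercise = 0.000000; V(1,1) = max -> 2.933316
  V(0,0) = exp(-r*dt) * [p*0.000000 + (1-p)*2.933316] = 1.517368; exercise = 0.000000; V(0,0) = max -> 1.517368

Answer: Price = V(0,0) = 1.5174


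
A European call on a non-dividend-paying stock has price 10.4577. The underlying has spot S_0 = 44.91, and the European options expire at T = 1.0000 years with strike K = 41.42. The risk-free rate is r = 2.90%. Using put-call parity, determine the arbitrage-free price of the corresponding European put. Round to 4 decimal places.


Put-call parity: C - P = S_0 * exp(-qT) - K * exp(-rT).
S_0 * exp(-qT) = 44.9100 * 1.00000000 = 44.91000000
K * exp(-rT) = 41.4200 * 0.97141646 = 40.23606996
P = C - S*exp(-qT) + K*exp(-rT)
P = 10.4577 - 44.91000000 + 40.23606996 = 5.7838

Answer: Put price = 5.7838


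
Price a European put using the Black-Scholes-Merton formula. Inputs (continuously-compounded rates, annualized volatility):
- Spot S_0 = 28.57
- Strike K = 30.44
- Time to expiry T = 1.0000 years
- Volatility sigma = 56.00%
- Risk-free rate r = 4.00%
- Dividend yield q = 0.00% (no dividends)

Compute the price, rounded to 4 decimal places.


Answer: Price = 6.7185

Derivation:
d1 = (ln(S/K) + (r - q + 0.5*sigma^2) * T) / (sigma * sqrt(T)) = 0.23821372
d2 = d1 - sigma * sqrt(T) = -0.32178628
exp(-rT) = 0.96078944; exp(-qT) = 1.00000000
P = K * exp(-rT) * N(-d2) - S_0 * exp(-qT) * N(-d1)
N(-d1) = 0.40585767; N(-d2) = 0.62619270
P = 30.4400 * 0.96078944 * 0.62619270 - 28.5700 * 1.00000000 * 0.40585767 = 6.7185


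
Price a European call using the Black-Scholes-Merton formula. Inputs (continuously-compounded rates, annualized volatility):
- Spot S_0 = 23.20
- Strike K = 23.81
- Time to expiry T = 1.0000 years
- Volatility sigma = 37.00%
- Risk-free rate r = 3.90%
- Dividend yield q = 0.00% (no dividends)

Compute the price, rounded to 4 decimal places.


Answer: Price = 3.5355

Derivation:
d1 = (ln(S/K) + (r - q + 0.5*sigma^2) * T) / (sigma * sqrt(T)) = 0.22026113
d2 = d1 - sigma * sqrt(T) = -0.14973887
exp(-rT) = 0.96175071; exp(-qT) = 1.00000000
C = S_0 * exp(-qT) * N(d1) - K * exp(-rT) * N(d2)
N(d1) = 0.58716610; N(d2) = 0.44048532
C = 23.2000 * 1.00000000 * 0.58716610 - 23.8100 * 0.96175071 * 0.44048532 = 3.5355


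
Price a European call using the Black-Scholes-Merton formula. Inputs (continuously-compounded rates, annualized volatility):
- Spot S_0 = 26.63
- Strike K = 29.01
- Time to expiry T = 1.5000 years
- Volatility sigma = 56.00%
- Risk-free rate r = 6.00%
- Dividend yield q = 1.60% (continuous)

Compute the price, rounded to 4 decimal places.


Answer: Price = 6.7911

Derivation:
d1 = (ln(S/K) + (r - q + 0.5*sigma^2) * T) / (sigma * sqrt(T)) = 0.31434798
d2 = d1 - sigma * sqrt(T) = -0.37150915
exp(-rT) = 0.91393119; exp(-qT) = 0.97628571
C = S_0 * exp(-qT) * N(d1) - K * exp(-rT) * N(d2)
N(d1) = 0.62337162; N(d2) = 0.35512917
C = 26.6300 * 0.97628571 * 0.62337162 - 29.0100 * 0.91393119 * 0.35512917 = 6.7911


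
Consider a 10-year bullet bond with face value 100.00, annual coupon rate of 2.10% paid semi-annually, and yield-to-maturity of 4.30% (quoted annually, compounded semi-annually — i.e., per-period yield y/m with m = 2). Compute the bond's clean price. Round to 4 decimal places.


Answer: Price = 82.2711

Derivation:
Coupon per period c = face * coupon_rate / m = 1.050000
Periods per year m = 2; per-period yield y/m = 0.021500
Number of cashflows N = 20
Cashflows (t years, CF_t, discount factor 1/(1+y/m)^(m*t), PV):
  t = 0.5000: CF_t = 1.050000, DF = 0.978953, PV = 1.027900
  t = 1.0000: CF_t = 1.050000, DF = 0.958348, PV = 1.006265
  t = 1.5000: CF_t = 1.050000, DF = 0.938177, PV = 0.985086
  t = 2.0000: CF_t = 1.050000, DF = 0.918431, PV = 0.964353
  t = 2.5000: CF_t = 1.050000, DF = 0.899100, PV = 0.944055
  t = 3.0000: CF_t = 1.050000, DF = 0.880177, PV = 0.924185
  t = 3.5000: CF_t = 1.050000, DF = 0.861651, PV = 0.904734
  t = 4.0000: CF_t = 1.050000, DF = 0.843515, PV = 0.885691
  t = 4.5000: CF_t = 1.050000, DF = 0.825762, PV = 0.867050
  t = 5.0000: CF_t = 1.050000, DF = 0.808381, PV = 0.848800
  t = 5.5000: CF_t = 1.050000, DF = 0.791367, PV = 0.830935
  t = 6.0000: CF_t = 1.050000, DF = 0.774711, PV = 0.813446
  t = 6.5000: CF_t = 1.050000, DF = 0.758405, PV = 0.796325
  t = 7.0000: CF_t = 1.050000, DF = 0.742442, PV = 0.779565
  t = 7.5000: CF_t = 1.050000, DF = 0.726816, PV = 0.763157
  t = 8.0000: CF_t = 1.050000, DF = 0.711518, PV = 0.747094
  t = 8.5000: CF_t = 1.050000, DF = 0.696543, PV = 0.731370
  t = 9.0000: CF_t = 1.050000, DF = 0.681882, PV = 0.715976
  t = 9.5000: CF_t = 1.050000, DF = 0.667530, PV = 0.700907
  t = 10.0000: CF_t = 101.050000, DF = 0.653480, PV = 66.034197
Price P = sum_t PV_t = 82.271091


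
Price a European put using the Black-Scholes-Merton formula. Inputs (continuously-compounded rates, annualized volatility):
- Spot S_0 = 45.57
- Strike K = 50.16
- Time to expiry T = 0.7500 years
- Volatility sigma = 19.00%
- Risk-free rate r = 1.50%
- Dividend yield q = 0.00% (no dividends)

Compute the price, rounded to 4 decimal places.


d1 = (ln(S/K) + (r - q + 0.5*sigma^2) * T) / (sigma * sqrt(T)) = -0.43259209
d2 = d1 - sigma * sqrt(T) = -0.59713692
exp(-rT) = 0.98881304; exp(-qT) = 1.00000000
P = K * exp(-rT) * N(-d2) - S_0 * exp(-qT) * N(-d1)
N(-d1) = 0.66734443; N(-d2) = 0.72479201
P = 50.1600 * 0.98881304 * 0.72479201 - 45.5700 * 1.00000000 * 0.66734443 = 5.5380

Answer: Price = 5.5380


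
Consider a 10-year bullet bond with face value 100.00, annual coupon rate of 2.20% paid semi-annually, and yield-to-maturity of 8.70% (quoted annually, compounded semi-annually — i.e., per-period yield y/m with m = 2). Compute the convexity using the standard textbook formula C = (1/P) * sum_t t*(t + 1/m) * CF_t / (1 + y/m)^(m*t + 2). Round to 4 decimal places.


Answer: Convexity = 79.1961

Derivation:
Coupon per period c = face * coupon_rate / m = 1.100000
Periods per year m = 2; per-period yield y/m = 0.043500
Number of cashflows N = 20
Cashflows (t years, CF_t, discount factor 1/(1+y/m)^(m*t), PV):
  t = 0.5000: CF_t = 1.100000, DF = 0.958313, PV = 1.054145
  t = 1.0000: CF_t = 1.100000, DF = 0.918365, PV = 1.010201
  t = 1.5000: CF_t = 1.100000, DF = 0.880081, PV = 0.968089
  t = 2.0000: CF_t = 1.100000, DF = 0.843393, PV = 0.927733
  t = 2.5000: CF_t = 1.100000, DF = 0.808235, PV = 0.889059
  t = 3.0000: CF_t = 1.100000, DF = 0.774543, PV = 0.851997
  t = 3.5000: CF_t = 1.100000, DF = 0.742254, PV = 0.816480
  t = 4.0000: CF_t = 1.100000, DF = 0.711312, PV = 0.782444
  t = 4.5000: CF_t = 1.100000, DF = 0.681660, PV = 0.749826
  t = 5.0000: CF_t = 1.100000, DF = 0.653244, PV = 0.718568
  t = 5.5000: CF_t = 1.100000, DF = 0.626013, PV = 0.688614
  t = 6.0000: CF_t = 1.100000, DF = 0.599916, PV = 0.659908
  t = 6.5000: CF_t = 1.100000, DF = 0.574908, PV = 0.632398
  t = 7.0000: CF_t = 1.100000, DF = 0.550942, PV = 0.606036
  t = 7.5000: CF_t = 1.100000, DF = 0.527975, PV = 0.580772
  t = 8.0000: CF_t = 1.100000, DF = 0.505965, PV = 0.556562
  t = 8.5000: CF_t = 1.100000, DF = 0.484873, PV = 0.533361
  t = 9.0000: CF_t = 1.100000, DF = 0.464661, PV = 0.511127
  t = 9.5000: CF_t = 1.100000, DF = 0.445290, PV = 0.489819
  t = 10.0000: CF_t = 101.100000, DF = 0.426728, PV = 43.142180
Price P = sum_t PV_t = 57.169318
Convexity numerator sum_t t*(t + 1/m) * CF_t / (1+y/m)^(m*t + 2):
  t = 0.5000: term = 0.484045
  t = 1.0000: term = 1.391599
  t = 1.5000: term = 2.667176
  t = 2.0000: term = 4.259984
  t = 2.5000: term = 6.123599
  t = 3.0000: term = 8.215658
  t = 3.5000: term = 10.497567
  t = 4.0000: term = 12.934232
  t = 4.5000: term = 15.493810
  t = 5.0000: term = 18.147464
  t = 5.5000: term = 20.869149
  t = 6.0000: term = 23.635399
  t = 6.5000: term = 26.425139
  t = 7.0000: term = 29.219497
  t = 7.5000: term = 32.001639
  t = 8.0000: term = 34.756612
  t = 8.5000: term = 37.471192
  t = 9.0000: term = 40.133749
  t = 9.5000: term = 42.734120
  t = 10.0000: term = 4160.125955
Convexity = (1/P) * sum = 4527.587585 / 57.169318 = 79.196110


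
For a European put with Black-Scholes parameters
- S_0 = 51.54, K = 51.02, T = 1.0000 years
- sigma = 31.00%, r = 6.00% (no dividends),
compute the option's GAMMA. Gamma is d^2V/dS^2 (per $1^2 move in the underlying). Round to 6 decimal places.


Answer: Gamma = 0.023219

Derivation:
d1 = 0.3812596533; d2 = 0.0712596533
phi(d1) = 0.3709759680; exp(-qT) = 1.0000000000; exp(-rT) = 0.9417645336
Gamma = exp(-qT) * phi(d1) / (S * sigma * sqrt(T)) = 1.0000000000 * 0.3709759680 / (51.5400 * 0.3100 * 1.0000000000) = 0.023219


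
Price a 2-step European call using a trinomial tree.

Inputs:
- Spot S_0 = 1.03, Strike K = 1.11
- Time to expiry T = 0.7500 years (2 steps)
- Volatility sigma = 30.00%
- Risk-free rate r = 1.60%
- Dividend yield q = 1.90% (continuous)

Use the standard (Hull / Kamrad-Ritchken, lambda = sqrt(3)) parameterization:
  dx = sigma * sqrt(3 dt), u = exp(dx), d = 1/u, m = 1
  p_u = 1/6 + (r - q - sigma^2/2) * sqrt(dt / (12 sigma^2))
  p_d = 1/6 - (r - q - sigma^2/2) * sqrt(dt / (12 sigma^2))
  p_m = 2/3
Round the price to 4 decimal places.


Answer: Price = V(0,0) = 0.0716

Derivation:
dt = T/N = 0.375000; dx = sigma*sqrt(3*dt) = 0.318198
u = exp(dx) = 1.374648; d = 1/u = 0.727459
p_u = 0.138382, p_m = 0.666667, p_d = 0.194951
Discount per step: exp(-r*dt) = 0.994018
Stock lattice S(k, j) with j the centered position index:
  k=0: S(0,+0) = 1.0300
  k=1: S(1,-1) = 0.7493; S(1,+0) = 1.0300; S(1,+1) = 1.4159
  k=2: S(2,-2) = 0.5451; S(2,-1) = 0.7493; S(2,+0) = 1.0300; S(2,+1) = 1.4159; S(2,+2) = 1.9463
Terminal payoffs V(N, j) = max(S_T - K, 0):
  V(2,-2) = 0.000000; V(2,-1) = 0.000000; V(2,+0) = 0.000000; V(2,+1) = 0.305888; V(2,+2) = 0.836348
Backward induction: V(k, j) = exp(-r*dt) * [p_u * V(k+1, j+1) + p_m * V(k+1, j) + p_d * V(k+1, j-1)]
  V(1,-1) = exp(-r*dt) * [p_u*0.000000 + p_m*0.000000 + p_d*0.000000] = 0.000000
  V(1,+0) = exp(-r*dt) * [p_u*0.305888 + p_m*0.000000 + p_d*0.000000] = 0.042076
  V(1,+1) = exp(-r*dt) * [p_u*0.836348 + p_m*0.305888 + p_d*0.000000] = 0.317749
  V(0,+0) = exp(-r*dt) * [p_u*0.317749 + p_m*0.042076 + p_d*0.000000] = 0.071591


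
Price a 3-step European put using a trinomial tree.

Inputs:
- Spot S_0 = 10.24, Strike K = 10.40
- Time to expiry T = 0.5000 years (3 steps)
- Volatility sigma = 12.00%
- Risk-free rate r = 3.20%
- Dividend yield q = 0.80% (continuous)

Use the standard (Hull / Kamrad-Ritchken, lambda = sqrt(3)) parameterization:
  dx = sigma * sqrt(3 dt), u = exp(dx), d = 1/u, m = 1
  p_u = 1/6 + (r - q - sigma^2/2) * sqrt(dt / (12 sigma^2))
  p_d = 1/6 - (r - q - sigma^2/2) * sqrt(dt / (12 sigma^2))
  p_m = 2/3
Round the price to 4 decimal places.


Answer: Price = V(0,0) = 0.3580

Derivation:
dt = T/N = 0.166667; dx = sigma*sqrt(3*dt) = 0.084853
u = exp(dx) = 1.088557; d = 1/u = 0.918647
p_u = 0.183166, p_m = 0.666667, p_d = 0.150168
Discount per step: exp(-r*dt) = 0.994681
Stock lattice S(k, j) with j the centered position index:
  k=0: S(0,+0) = 10.2400
  k=1: S(1,-1) = 9.4070; S(1,+0) = 10.2400; S(1,+1) = 11.1468
  k=2: S(2,-2) = 8.6417; S(2,-1) = 9.4070; S(2,+0) = 10.2400; S(2,+1) = 11.1468; S(2,+2) = 12.1339
  k=3: S(3,-3) = 7.9386; S(3,-2) = 8.6417; S(3,-1) = 9.4070; S(3,+0) = 10.2400; S(3,+1) = 11.1468; S(3,+2) = 12.1339; S(3,+3) = 13.2085
Terminal payoffs V(N, j) = max(K - S_T, 0):
  V(3,-3) = 2.461350; V(3,-2) = 1.758329; V(3,-1) = 0.993050; V(3,+0) = 0.160000; V(3,+1) = 0.000000; V(3,+2) = 0.000000; V(3,+3) = 0.000000
Backward induction: V(k, j) = exp(-r*dt) * [p_u * V(k+1, j+1) + p_m * V(k+1, j) + p_d * V(k+1, j-1)]
  V(2,-2) = exp(-r*dt) * [p_u*0.993050 + p_m*1.758329 + p_d*2.461350] = 1.714558
  V(2,-1) = exp(-r*dt) * [p_u*0.160000 + p_m*0.993050 + p_d*1.758329] = 0.950302
  V(2,+0) = exp(-r*dt) * [p_u*0.000000 + p_m*0.160000 + p_d*0.993050] = 0.254430
  V(2,+1) = exp(-r*dt) * [p_u*0.000000 + p_m*0.000000 + p_d*0.160000] = 0.023899
  V(2,+2) = exp(-r*dt) * [p_u*0.000000 + p_m*0.000000 + p_d*0.000000] = 0.000000
  V(1,-1) = exp(-r*dt) * [p_u*0.254430 + p_m*0.950302 + p_d*1.714558] = 0.932621
  V(1,+0) = exp(-r*dt) * [p_u*0.023899 + p_m*0.254430 + p_d*0.950302] = 0.315017
  V(1,+1) = exp(-r*dt) * [p_u*0.000000 + p_m*0.023899 + p_d*0.254430] = 0.053852
  V(0,+0) = exp(-r*dt) * [p_u*0.053852 + p_m*0.315017 + p_d*0.932621] = 0.358010


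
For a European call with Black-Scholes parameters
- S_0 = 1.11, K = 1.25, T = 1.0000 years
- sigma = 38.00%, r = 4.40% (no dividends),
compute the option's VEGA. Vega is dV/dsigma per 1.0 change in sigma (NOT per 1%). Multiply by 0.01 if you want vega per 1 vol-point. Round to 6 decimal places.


d1 = -0.0067987789; d2 = -0.3867987789
phi(d1) = 0.3989330603; exp(-qT) = 1.0000000000; exp(-rT) = 0.9569539575
Vega = S * exp(-qT) * phi(d1) * sqrt(T) = 1.1100 * 1.0000000000 * 0.3989330603 * 1.0000000000 = 0.442816

Answer: Vega = 0.442816


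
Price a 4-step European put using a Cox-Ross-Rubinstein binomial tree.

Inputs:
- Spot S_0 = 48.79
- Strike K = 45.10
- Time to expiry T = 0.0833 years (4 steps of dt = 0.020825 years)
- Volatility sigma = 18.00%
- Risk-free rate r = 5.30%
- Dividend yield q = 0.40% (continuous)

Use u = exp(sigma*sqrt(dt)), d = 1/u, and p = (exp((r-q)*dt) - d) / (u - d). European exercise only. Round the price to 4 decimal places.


dt = T/N = 0.020825
u = exp(sigma*sqrt(dt)) = 1.026316; d = 1/u = 0.974359
p = (exp((r-q)*dt) - d) / (u - d) = 0.513156
Discount per step: exp(-r*dt) = 0.998897
Stock lattice S(k, i) with i counting down-moves:
  k=0: S(0,0) = 48.7900
  k=1: S(1,0) = 50.0740; S(1,1) = 47.5390
  k=2: S(2,0) = 51.3917; S(2,1) = 48.7900; S(2,2) = 46.3200
  k=3: S(3,0) = 52.7441; S(3,1) = 50.0740; S(3,2) = 47.5390; S(3,3) = 45.1323
  k=4: S(4,0) = 54.1321; S(4,1) = 51.3917; S(4,2) = 48.7900; S(4,3) = 46.3200; S(4,4) = 43.9751
Terminal payoffs V(N, i) = max(K - S_T, 0):
  V(4,0) = 0.000000; V(4,1) = 0.000000; V(4,2) = 0.000000; V(4,3) = 0.000000; V(4,4) = 1.124920
Backward induction: V(k, i) = exp(-r*dt) * [p * V(k+1, i) + (1-p) * V(k+1, i+1)].
  V(3,0) = exp(-r*dt) * [p*0.000000 + (1-p)*0.000000] = 0.000000
  V(3,1) = exp(-r*dt) * [p*0.000000 + (1-p)*0.000000] = 0.000000
  V(3,2) = exp(-r*dt) * [p*0.000000 + (1-p)*0.000000] = 0.000000
  V(3,3) = exp(-r*dt) * [p*0.000000 + (1-p)*1.124920] = 0.547056
  V(2,0) = exp(-r*dt) * [p*0.000000 + (1-p)*0.000000] = 0.000000
  V(2,1) = exp(-r*dt) * [p*0.000000 + (1-p)*0.000000] = 0.000000
  V(2,2) = exp(-r*dt) * [p*0.000000 + (1-p)*0.547056] = 0.266037
  V(1,0) = exp(-r*dt) * [p*0.000000 + (1-p)*0.000000] = 0.000000
  V(1,1) = exp(-r*dt) * [p*0.000000 + (1-p)*0.266037] = 0.129376
  V(0,0) = exp(-r*dt) * [p*0.000000 + (1-p)*0.129376] = 0.062916

Answer: Price = V(0,0) = 0.0629


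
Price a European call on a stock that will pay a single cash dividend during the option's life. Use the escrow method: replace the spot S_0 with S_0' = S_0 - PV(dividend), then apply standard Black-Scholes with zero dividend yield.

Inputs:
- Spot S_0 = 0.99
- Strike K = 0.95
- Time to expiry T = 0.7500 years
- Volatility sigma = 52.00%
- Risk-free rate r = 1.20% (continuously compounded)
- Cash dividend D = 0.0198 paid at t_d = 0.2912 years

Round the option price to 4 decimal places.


Answer: Price = 0.1851

Derivation:
PV(D) = D * exp(-r * t_d) = 0.0198 * 0.99651170 = 0.01973093
S_0' = S_0 - PV(D) = 0.9900 - 0.01973093 = 0.97026907
d1 = (ln(S_0'/K) + (r + sigma^2/2)*T) / (sigma*sqrt(T)) = 0.29203140
d2 = d1 - sigma*sqrt(T) = -0.15830181
exp(-rT) = 0.99104038
N(d1) = 0.61486869; N(d2) = 0.43710949
C = S_0' * N(d1) - K * exp(-rT) * N(d2) = 0.97026907 * 0.61486869 - 0.9500 * 0.99104038 * 0.43710949 = 0.1851


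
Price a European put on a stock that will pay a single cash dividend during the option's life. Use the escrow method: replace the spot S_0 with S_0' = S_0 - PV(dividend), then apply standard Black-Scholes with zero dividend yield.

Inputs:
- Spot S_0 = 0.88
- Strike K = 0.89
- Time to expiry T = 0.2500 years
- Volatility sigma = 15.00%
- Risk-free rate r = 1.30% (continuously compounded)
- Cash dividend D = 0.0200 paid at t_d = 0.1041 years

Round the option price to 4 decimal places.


PV(D) = D * exp(-r * t_d) = 0.0200 * 0.99864762 = 0.01997295
S_0' = S_0 - PV(D) = 0.8800 - 0.01997295 = 0.86002705
d1 = (ln(S_0'/K) + (r + sigma^2/2)*T) / (sigma*sqrt(T)) = -0.37593498
d2 = d1 - sigma*sqrt(T) = -0.45093498
exp(-rT) = 0.99675528
N(-d1) = 0.64651738; N(-d2) = 0.67398179
P = K * exp(-rT) * N(-d2) - S_0' * N(-d1) = 0.8900 * 0.99675528 * 0.67398179 - 0.86002705 * 0.64651738 = 0.0419

Answer: Price = 0.0419


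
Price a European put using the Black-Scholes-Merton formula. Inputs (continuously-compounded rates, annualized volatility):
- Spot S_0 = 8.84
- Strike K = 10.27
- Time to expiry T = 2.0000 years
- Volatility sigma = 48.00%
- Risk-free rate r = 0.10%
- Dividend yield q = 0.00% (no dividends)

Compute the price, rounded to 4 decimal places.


d1 = (ln(S/K) + (r - q + 0.5*sigma^2) * T) / (sigma * sqrt(T)) = 0.12147484
d2 = d1 - sigma * sqrt(T) = -0.55734767
exp(-rT) = 0.99800200; exp(-qT) = 1.00000000
P = K * exp(-rT) * N(-d2) - S_0 * exp(-qT) * N(-d1)
N(-d1) = 0.45165747; N(-d2) = 0.71135505
P = 10.2700 * 0.99800200 * 0.71135505 - 8.8400 * 1.00000000 * 0.45165747 = 3.2984

Answer: Price = 3.2984


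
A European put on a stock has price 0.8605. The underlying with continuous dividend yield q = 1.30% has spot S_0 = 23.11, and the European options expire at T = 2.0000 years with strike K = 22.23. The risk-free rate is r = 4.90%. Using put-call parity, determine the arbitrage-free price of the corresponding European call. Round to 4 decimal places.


Answer: Call price = 3.2226

Derivation:
Put-call parity: C - P = S_0 * exp(-qT) - K * exp(-rT).
S_0 * exp(-qT) = 23.1100 * 0.97433509 = 22.51688392
K * exp(-rT) = 22.2300 * 0.90664890 = 20.15480513
C = P + S*exp(-qT) - K*exp(-rT)
C = 0.8605 + 22.51688392 - 20.15480513 = 3.2226


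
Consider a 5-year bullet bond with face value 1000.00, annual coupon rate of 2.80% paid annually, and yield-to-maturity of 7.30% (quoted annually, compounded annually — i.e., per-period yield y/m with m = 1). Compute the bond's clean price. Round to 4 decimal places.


Coupon per period c = face * coupon_rate / m = 28.000000
Periods per year m = 1; per-period yield y/m = 0.073000
Number of cashflows N = 5
Cashflows (t years, CF_t, discount factor 1/(1+y/m)^(m*t), PV):
  t = 1.0000: CF_t = 28.000000, DF = 0.931966, PV = 26.095061
  t = 2.0000: CF_t = 28.000000, DF = 0.868561, PV = 24.319721
  t = 3.0000: CF_t = 28.000000, DF = 0.809470, PV = 22.665164
  t = 4.0000: CF_t = 28.000000, DF = 0.754399, PV = 21.123172
  t = 5.0000: CF_t = 1028.000000, DF = 0.703075, PV = 722.760658
Price P = sum_t PV_t = 816.963776

Answer: Price = 816.9638


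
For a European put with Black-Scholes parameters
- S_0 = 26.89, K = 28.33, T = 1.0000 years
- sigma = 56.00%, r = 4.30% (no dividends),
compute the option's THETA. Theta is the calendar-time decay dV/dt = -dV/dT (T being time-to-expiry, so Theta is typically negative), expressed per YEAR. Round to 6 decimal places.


d1 = 0.2636306365; d2 = -0.2963693635
phi(d1) = 0.3853169296; exp(-qT) = 1.0000000000; exp(-rT) = 0.9579113901
Theta = -S*exp(-qT)*phi(d1)*sigma/(2*sqrt(T)) + r*K*exp(-rT)*N(-d2) - q*S*exp(-qT)*N(-d1)
N(-d1) = 0.3960322745; N(-d2) = 0.6165259903; sqrt(T) = 1.0000000000
Term 1 = -26.8900 * 1.0000000000 * 0.3853169296 * 0.5600 / (2 * 1.0000000000) = -2.9011282263
Term 2 = 0.0430 * 28.3300 * 0.9579113901 * 0.6165259903 = 0.7194353226
Term 3 = 0 (no dividend yield, q = 0)
Theta = -2.9011282263 + (0.7194353226) + (0.0000000000) = -2.181693

Answer: Theta = -2.181693


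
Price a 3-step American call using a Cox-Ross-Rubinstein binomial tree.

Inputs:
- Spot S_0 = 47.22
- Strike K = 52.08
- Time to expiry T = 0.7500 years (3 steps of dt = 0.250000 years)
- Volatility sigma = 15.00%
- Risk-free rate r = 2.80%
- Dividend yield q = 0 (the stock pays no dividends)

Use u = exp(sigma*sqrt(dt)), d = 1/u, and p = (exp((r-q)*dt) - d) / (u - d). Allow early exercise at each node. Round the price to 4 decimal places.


Answer: Price = V(0,0) = 1.0171

Derivation:
dt = T/N = 0.250000
u = exp(sigma*sqrt(dt)) = 1.077884; d = 1/u = 0.927743
p = (exp((r-q)*dt) - d) / (u - d) = 0.528045
Discount per step: exp(-r*dt) = 0.993024
Stock lattice S(k, i) with i counting down-moves:
  k=0: S(0,0) = 47.2200
  k=1: S(1,0) = 50.8977; S(1,1) = 43.8080
  k=2: S(2,0) = 54.8618; S(2,1) = 47.2200; S(2,2) = 40.6426
  k=3: S(3,0) = 59.1347; S(3,1) = 50.8977; S(3,2) = 43.8080; S(3,3) = 37.7059
Terminal payoffs V(N, i) = max(S_T - K, 0):
  V(3,0) = 7.054679; V(3,1) = 0.000000; V(3,2) = 0.000000; V(3,3) = 0.000000
Backward induction: V(k, i) = exp(-r*dt) * [p * V(k+1, i) + (1-p) * V(k+1, i+1)]; then take max(V_cont, immediate exercise) for American.
  V(2,0) = exp(-r*dt) * [p*7.054679 + (1-p)*0.000000] = 3.699205; exercise = 2.781813; V(2,0) = max -> 3.699205
  V(2,1) = exp(-r*dt) * [p*0.000000 + (1-p)*0.000000] = 0.000000; exercise = 0.000000; V(2,1) = max -> 0.000000
  V(2,2) = exp(-r*dt) * [p*0.000000 + (1-p)*0.000000] = 0.000000; exercise = 0.000000; V(2,2) = max -> 0.000000
  V(1,0) = exp(-r*dt) * [p*3.699205 + (1-p)*0.000000] = 1.939722; exercise = 0.000000; V(1,0) = max -> 1.939722
  V(1,1) = exp(-r*dt) * [p*0.000000 + (1-p)*0.000000] = 0.000000; exercise = 0.000000; V(1,1) = max -> 0.000000
  V(0,0) = exp(-r*dt) * [p*1.939722 + (1-p)*0.000000] = 1.017116; exercise = 0.000000; V(0,0) = max -> 1.017116


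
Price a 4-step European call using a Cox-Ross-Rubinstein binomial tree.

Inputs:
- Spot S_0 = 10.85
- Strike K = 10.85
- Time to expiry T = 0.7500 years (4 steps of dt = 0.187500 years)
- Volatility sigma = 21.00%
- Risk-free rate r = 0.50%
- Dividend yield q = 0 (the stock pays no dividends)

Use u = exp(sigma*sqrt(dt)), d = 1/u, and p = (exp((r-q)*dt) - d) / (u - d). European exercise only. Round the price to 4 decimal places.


Answer: Price = V(0,0) = 0.7580

Derivation:
dt = T/N = 0.187500
u = exp(sigma*sqrt(dt)) = 1.095195; d = 1/u = 0.913079
p = (exp((r-q)*dt) - d) / (u - d) = 0.482433
Discount per step: exp(-r*dt) = 0.999063
Stock lattice S(k, i) with i counting down-moves:
  k=0: S(0,0) = 10.8500
  k=1: S(1,0) = 11.8829; S(1,1) = 9.9069
  k=2: S(2,0) = 13.0141; S(2,1) = 10.8500; S(2,2) = 9.0458
  k=3: S(3,0) = 14.2529; S(3,1) = 11.8829; S(3,2) = 9.9069; S(3,3) = 8.2595
  k=4: S(4,0) = 15.6098; S(4,1) = 13.0141; S(4,2) = 10.8500; S(4,3) = 9.0458; S(4,4) = 7.5416
Terminal payoffs V(N, i) = max(S_T - K, 0):
  V(4,0) = 4.759750; V(4,1) = 2.164061; V(4,2) = 0.000000; V(4,3) = 0.000000; V(4,4) = 0.000000
Backward induction: V(k, i) = exp(-r*dt) * [p * V(k+1, i) + (1-p) * V(k+1, i+1)].
  V(3,0) = exp(-r*dt) * [p*4.759750 + (1-p)*2.164061] = 3.413105
  V(3,1) = exp(-r*dt) * [p*2.164061 + (1-p)*0.000000] = 1.043036
  V(3,2) = exp(-r*dt) * [p*0.000000 + (1-p)*0.000000] = 0.000000
  V(3,3) = exp(-r*dt) * [p*0.000000 + (1-p)*0.000000] = 0.000000
  V(2,0) = exp(-r*dt) * [p*3.413105 + (1-p)*1.043036] = 2.184386
  V(2,1) = exp(-r*dt) * [p*1.043036 + (1-p)*0.000000] = 0.502723
  V(2,2) = exp(-r*dt) * [p*0.000000 + (1-p)*0.000000] = 0.000000
  V(1,0) = exp(-r*dt) * [p*2.184386 + (1-p)*0.502723] = 1.312781
  V(1,1) = exp(-r*dt) * [p*0.502723 + (1-p)*0.000000] = 0.242303
  V(0,0) = exp(-r*dt) * [p*1.312781 + (1-p)*0.242303] = 0.758025


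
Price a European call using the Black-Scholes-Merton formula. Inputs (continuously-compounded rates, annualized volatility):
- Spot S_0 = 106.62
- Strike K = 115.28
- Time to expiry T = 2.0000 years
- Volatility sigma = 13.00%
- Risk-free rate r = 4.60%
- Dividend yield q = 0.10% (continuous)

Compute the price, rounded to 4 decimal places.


Answer: Price = 8.3932

Derivation:
d1 = (ln(S/K) + (r - q + 0.5*sigma^2) * T) / (sigma * sqrt(T)) = 0.15669029
d2 = d1 - sigma * sqrt(T) = -0.02715747
exp(-rT) = 0.91210515; exp(-qT) = 0.99800200
C = S_0 * exp(-qT) * N(d1) - K * exp(-rT) * N(d2)
N(d1) = 0.56225553; N(d2) = 0.48916707
C = 106.6200 * 0.99800200 * 0.56225553 - 115.2800 * 0.91210515 * 0.48916707 = 8.3932


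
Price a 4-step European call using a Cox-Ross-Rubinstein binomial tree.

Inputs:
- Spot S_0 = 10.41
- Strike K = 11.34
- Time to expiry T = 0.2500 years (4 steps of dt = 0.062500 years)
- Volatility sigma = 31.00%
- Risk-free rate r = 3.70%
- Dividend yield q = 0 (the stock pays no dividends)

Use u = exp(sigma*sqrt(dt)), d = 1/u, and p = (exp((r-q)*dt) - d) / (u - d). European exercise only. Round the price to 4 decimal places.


Answer: Price = V(0,0) = 0.3689

Derivation:
dt = T/N = 0.062500
u = exp(sigma*sqrt(dt)) = 1.080582; d = 1/u = 0.925427
p = (exp((r-q)*dt) - d) / (u - d) = 0.495556
Discount per step: exp(-r*dt) = 0.997690
Stock lattice S(k, i) with i counting down-moves:
  k=0: S(0,0) = 10.4100
  k=1: S(1,0) = 11.2489; S(1,1) = 9.6337
  k=2: S(2,0) = 12.1553; S(2,1) = 10.4100; S(2,2) = 8.9153
  k=3: S(3,0) = 13.1348; S(3,1) = 11.2489; S(3,2) = 9.6337; S(3,3) = 8.2504
  k=4: S(4,0) = 14.1933; S(4,1) = 12.1553; S(4,2) = 10.4100; S(4,3) = 8.9153; S(4,4) = 7.6352
Terminal payoffs V(N, i) = max(S_T - K, 0):
  V(4,0) = 2.853255; V(4,1) = 0.815319; V(4,2) = 0.000000; V(4,3) = 0.000000; V(4,4) = 0.000000
Backward induction: V(k, i) = exp(-r*dt) * [p * V(k+1, i) + (1-p) * V(k+1, i+1)].
  V(3,0) = exp(-r*dt) * [p*2.853255 + (1-p)*0.815319] = 1.821016
  V(3,1) = exp(-r*dt) * [p*0.815319 + (1-p)*0.000000] = 0.403103
  V(3,2) = exp(-r*dt) * [p*0.000000 + (1-p)*0.000000] = 0.000000
  V(3,3) = exp(-r*dt) * [p*0.000000 + (1-p)*0.000000] = 0.000000
  V(2,0) = exp(-r*dt) * [p*1.821016 + (1-p)*0.403103] = 1.103205
  V(2,1) = exp(-r*dt) * [p*0.403103 + (1-p)*0.000000] = 0.199299
  V(2,2) = exp(-r*dt) * [p*0.000000 + (1-p)*0.000000] = 0.000000
  V(1,0) = exp(-r*dt) * [p*1.103205 + (1-p)*0.199299] = 0.645740
  V(1,1) = exp(-r*dt) * [p*0.199299 + (1-p)*0.000000] = 0.098536
  V(0,0) = exp(-r*dt) * [p*0.645740 + (1-p)*0.098536] = 0.368853


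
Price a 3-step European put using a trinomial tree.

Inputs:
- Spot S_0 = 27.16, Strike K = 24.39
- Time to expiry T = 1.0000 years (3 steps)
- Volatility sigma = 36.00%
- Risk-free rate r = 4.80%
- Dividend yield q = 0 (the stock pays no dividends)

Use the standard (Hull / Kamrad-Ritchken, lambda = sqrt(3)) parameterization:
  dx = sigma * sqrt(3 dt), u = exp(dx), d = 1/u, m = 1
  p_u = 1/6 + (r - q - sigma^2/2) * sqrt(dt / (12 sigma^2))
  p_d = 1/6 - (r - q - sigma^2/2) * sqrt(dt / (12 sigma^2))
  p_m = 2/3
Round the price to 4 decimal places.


dt = T/N = 0.333333; dx = sigma*sqrt(3*dt) = 0.360000
u = exp(dx) = 1.433329; d = 1/u = 0.697676
p_u = 0.158889, p_m = 0.666667, p_d = 0.174444
Discount per step: exp(-r*dt) = 0.984127
Stock lattice S(k, j) with j the centered position index:
  k=0: S(0,+0) = 27.1600
  k=1: S(1,-1) = 18.9489; S(1,+0) = 27.1600; S(1,+1) = 38.9292
  k=2: S(2,-2) = 13.2202; S(2,-1) = 18.9489; S(2,+0) = 27.1600; S(2,+1) = 38.9292; S(2,+2) = 55.7984
  k=3: S(3,-3) = 9.2234; S(3,-2) = 13.2202; S(3,-1) = 18.9489; S(3,+0) = 27.1600; S(3,+1) = 38.9292; S(3,+2) = 55.7984; S(3,+3) = 79.9775
Terminal payoffs V(N, j) = max(K - S_T, 0):
  V(3,-3) = 15.166586; V(3,-2) = 11.169809; V(3,-1) = 5.441111; V(3,+0) = 0.000000; V(3,+1) = 0.000000; V(3,+2) = 0.000000; V(3,+3) = 0.000000
Backward induction: V(k, j) = exp(-r*dt) * [p_u * V(k+1, j+1) + p_m * V(k+1, j) + p_d * V(k+1, j-1)]
  V(2,-2) = exp(-r*dt) * [p_u*5.441111 + p_m*11.169809 + p_d*15.166586] = 10.782884
  V(2,-1) = exp(-r*dt) * [p_u*0.000000 + p_m*5.441111 + p_d*11.169809] = 5.487414
  V(2,+0) = exp(-r*dt) * [p_u*0.000000 + p_m*0.000000 + p_d*5.441111] = 0.934106
  V(2,+1) = exp(-r*dt) * [p_u*0.000000 + p_m*0.000000 + p_d*0.000000] = 0.000000
  V(2,+2) = exp(-r*dt) * [p_u*0.000000 + p_m*0.000000 + p_d*0.000000] = 0.000000
  V(1,-1) = exp(-r*dt) * [p_u*0.934106 + p_m*5.487414 + p_d*10.782884] = 5.597430
  V(1,+0) = exp(-r*dt) * [p_u*0.000000 + p_m*0.934106 + p_d*5.487414] = 1.554907
  V(1,+1) = exp(-r*dt) * [p_u*0.000000 + p_m*0.000000 + p_d*0.934106] = 0.160363
  V(0,+0) = exp(-r*dt) * [p_u*0.160363 + p_m*1.554907 + p_d*5.597430] = 2.006168

Answer: Price = V(0,0) = 2.0062


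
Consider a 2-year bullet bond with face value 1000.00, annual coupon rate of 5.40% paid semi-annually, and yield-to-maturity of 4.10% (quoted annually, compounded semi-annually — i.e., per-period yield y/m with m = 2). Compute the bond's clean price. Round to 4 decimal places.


Answer: Price = 1024.7202

Derivation:
Coupon per period c = face * coupon_rate / m = 27.000000
Periods per year m = 2; per-period yield y/m = 0.020500
Number of cashflows N = 4
Cashflows (t years, CF_t, discount factor 1/(1+y/m)^(m*t), PV):
  t = 0.5000: CF_t = 27.000000, DF = 0.979912, PV = 26.457619
  t = 1.0000: CF_t = 27.000000, DF = 0.960227, PV = 25.926133
  t = 1.5000: CF_t = 27.000000, DF = 0.940938, PV = 25.405324
  t = 2.0000: CF_t = 1027.000000, DF = 0.922036, PV = 946.931159
Price P = sum_t PV_t = 1024.720235


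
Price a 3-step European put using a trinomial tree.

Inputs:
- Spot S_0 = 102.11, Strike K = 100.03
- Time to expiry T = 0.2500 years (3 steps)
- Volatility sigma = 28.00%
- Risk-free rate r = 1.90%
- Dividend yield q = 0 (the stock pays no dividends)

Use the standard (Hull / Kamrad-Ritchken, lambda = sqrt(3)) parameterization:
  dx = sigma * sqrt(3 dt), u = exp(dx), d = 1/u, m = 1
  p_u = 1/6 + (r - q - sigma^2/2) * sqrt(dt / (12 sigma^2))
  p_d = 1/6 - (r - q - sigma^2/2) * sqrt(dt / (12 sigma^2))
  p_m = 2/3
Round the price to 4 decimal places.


dt = T/N = 0.083333; dx = sigma*sqrt(3*dt) = 0.140000
u = exp(dx) = 1.150274; d = 1/u = 0.869358
p_u = 0.160655, p_m = 0.666667, p_d = 0.172679
Discount per step: exp(-r*dt) = 0.998418
Stock lattice S(k, j) with j the centered position index:
  k=0: S(0,+0) = 102.1100
  k=1: S(1,-1) = 88.7702; S(1,+0) = 102.1100; S(1,+1) = 117.4545
  k=2: S(2,-2) = 77.1731; S(2,-1) = 88.7702; S(2,+0) = 102.1100; S(2,+1) = 117.4545; S(2,+2) = 135.1048
  k=3: S(3,-3) = 67.0911; S(3,-2) = 77.1731; S(3,-1) = 88.7702; S(3,+0) = 102.1100; S(3,+1) = 117.4545; S(3,+2) = 135.1048; S(3,+3) = 155.4075
Terminal payoffs V(N, j) = max(K - S_T, 0):
  V(3,-3) = 32.938949; V(3,-2) = 22.856922; V(3,-1) = 11.259831; V(3,+0) = 0.000000; V(3,+1) = 0.000000; V(3,+2) = 0.000000; V(3,+3) = 0.000000
Backward induction: V(k, j) = exp(-r*dt) * [p_u * V(k+1, j+1) + p_m * V(k+1, j) + p_d * V(k+1, j-1)]
  V(2,-2) = exp(-r*dt) * [p_u*11.259831 + p_m*22.856922 + p_d*32.938949] = 22.698776
  V(2,-1) = exp(-r*dt) * [p_u*0.000000 + p_m*11.259831 + p_d*22.856922] = 11.435334
  V(2,+0) = exp(-r*dt) * [p_u*0.000000 + p_m*0.000000 + p_d*11.259831] = 1.941255
  V(2,+1) = exp(-r*dt) * [p_u*0.000000 + p_m*0.000000 + p_d*0.000000] = 0.000000
  V(2,+2) = exp(-r*dt) * [p_u*0.000000 + p_m*0.000000 + p_d*0.000000] = 0.000000
  V(1,-1) = exp(-r*dt) * [p_u*1.941255 + p_m*11.435334 + p_d*22.698776] = 11.836265
  V(1,+0) = exp(-r*dt) * [p_u*0.000000 + p_m*1.941255 + p_d*11.435334] = 3.263636
  V(1,+1) = exp(-r*dt) * [p_u*0.000000 + p_m*0.000000 + p_d*1.941255] = 0.334683
  V(0,+0) = exp(-r*dt) * [p_u*0.334683 + p_m*3.263636 + p_d*11.836265] = 4.266634

Answer: Price = V(0,0) = 4.2666


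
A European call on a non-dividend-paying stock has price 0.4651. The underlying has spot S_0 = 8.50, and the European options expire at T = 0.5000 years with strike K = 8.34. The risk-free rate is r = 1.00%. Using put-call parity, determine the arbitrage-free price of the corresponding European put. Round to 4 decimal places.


Put-call parity: C - P = S_0 * exp(-qT) - K * exp(-rT).
S_0 * exp(-qT) = 8.5000 * 1.00000000 = 8.50000000
K * exp(-rT) = 8.3400 * 0.99501248 = 8.29840408
P = C - S*exp(-qT) + K*exp(-rT)
P = 0.4651 - 8.50000000 + 8.29840408 = 0.2635

Answer: Put price = 0.2635


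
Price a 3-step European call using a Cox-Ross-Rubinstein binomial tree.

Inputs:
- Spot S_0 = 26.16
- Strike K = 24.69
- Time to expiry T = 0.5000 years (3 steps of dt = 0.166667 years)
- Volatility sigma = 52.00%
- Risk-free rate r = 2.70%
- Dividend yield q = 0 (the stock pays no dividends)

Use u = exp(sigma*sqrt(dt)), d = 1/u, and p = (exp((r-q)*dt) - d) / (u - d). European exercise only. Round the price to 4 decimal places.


dt = T/N = 0.166667
u = exp(sigma*sqrt(dt)) = 1.236505; d = 1/u = 0.808731
p = (exp((r-q)*dt) - d) / (u - d) = 0.457669
Discount per step: exp(-r*dt) = 0.995510
Stock lattice S(k, i) with i counting down-moves:
  k=0: S(0,0) = 26.1600
  k=1: S(1,0) = 32.3470; S(1,1) = 21.1564
  k=2: S(2,0) = 39.9972; S(2,1) = 26.1600; S(2,2) = 17.1098
  k=3: S(3,0) = 49.4568; S(3,1) = 32.3470; S(3,2) = 21.1564; S(3,3) = 13.8372
Terminal payoffs V(N, i) = max(S_T - K, 0):
  V(3,0) = 24.766765; V(3,1) = 7.656979; V(3,2) = 0.000000; V(3,3) = 0.000000
Backward induction: V(k, i) = exp(-r*dt) * [p * V(k+1, i) + (1-p) * V(k+1, i+1)].
  V(2,0) = exp(-r*dt) * [p*24.766765 + (1-p)*7.656979] = 15.418067
  V(2,1) = exp(-r*dt) * [p*7.656979 + (1-p)*0.000000] = 3.488631
  V(2,2) = exp(-r*dt) * [p*0.000000 + (1-p)*0.000000] = 0.000000
  V(1,0) = exp(-r*dt) * [p*15.418067 + (1-p)*3.488631] = 8.908192
  V(1,1) = exp(-r*dt) * [p*3.488631 + (1-p)*0.000000] = 1.589471
  V(0,0) = exp(-r*dt) * [p*8.908192 + (1-p)*1.589471] = 4.916850

Answer: Price = V(0,0) = 4.9168


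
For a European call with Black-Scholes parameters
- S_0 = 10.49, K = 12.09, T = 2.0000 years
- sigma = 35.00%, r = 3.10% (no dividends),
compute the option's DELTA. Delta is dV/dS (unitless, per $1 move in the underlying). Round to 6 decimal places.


Answer: Delta = 0.534247

Derivation:
d1 = 0.0859513704; d2 = -0.4090233765
phi(d1) = 0.3974713781; exp(-qT) = 1.0000000000; exp(-rT) = 0.9398828868
N(d1) = 0.5342474625
Delta = exp(-qT) * N(d1) = 1.0000000000 * 0.5342474625 = 0.534247


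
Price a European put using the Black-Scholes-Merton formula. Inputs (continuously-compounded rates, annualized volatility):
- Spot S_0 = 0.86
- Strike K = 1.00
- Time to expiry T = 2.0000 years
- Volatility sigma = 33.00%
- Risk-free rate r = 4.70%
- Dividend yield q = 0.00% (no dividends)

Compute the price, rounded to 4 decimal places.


d1 = (ln(S/K) + (r - q + 0.5*sigma^2) * T) / (sigma * sqrt(T)) = 0.11158811
d2 = d1 - sigma * sqrt(T) = -0.35510236
exp(-rT) = 0.91028276; exp(-qT) = 1.00000000
P = K * exp(-rT) * N(-d2) - S_0 * exp(-qT) * N(-d1)
N(-d1) = 0.45557500; N(-d2) = 0.63874355
P = 1.0000 * 0.91028276 * 0.63874355 - 0.8600 * 1.00000000 * 0.45557500 = 0.1896

Answer: Price = 0.1896


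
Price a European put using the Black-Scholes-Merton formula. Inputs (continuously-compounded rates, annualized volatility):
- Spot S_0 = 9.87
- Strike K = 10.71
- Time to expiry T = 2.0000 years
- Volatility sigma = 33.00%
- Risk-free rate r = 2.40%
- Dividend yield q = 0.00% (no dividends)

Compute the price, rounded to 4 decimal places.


Answer: Price = 2.0260

Derivation:
d1 = (ln(S/K) + (r - q + 0.5*sigma^2) * T) / (sigma * sqrt(T)) = 0.16118171
d2 = d1 - sigma * sqrt(T) = -0.30550877
exp(-rT) = 0.95313379; exp(-qT) = 1.00000000
P = K * exp(-rT) * N(-d2) - S_0 * exp(-qT) * N(-d1)
N(-d1) = 0.43597514; N(-d2) = 0.62001065
P = 10.7100 * 0.95313379 * 0.62001065 - 9.8700 * 1.00000000 * 0.43597514 = 2.0260
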